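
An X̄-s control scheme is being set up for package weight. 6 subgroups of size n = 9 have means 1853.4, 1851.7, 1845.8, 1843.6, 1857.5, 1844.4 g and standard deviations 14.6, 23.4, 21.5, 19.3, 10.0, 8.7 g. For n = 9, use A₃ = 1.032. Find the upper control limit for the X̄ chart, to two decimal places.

1866.17

X̄̄ = (1853.4 + 1851.7 + 1845.8 + 1843.6 + 1857.5 + 1844.4) / 6 = 1849.4000
s̄ = (14.6 + 23.4 + 21.5 + 19.3 + 10.0 + 8.7) / 6 = 16.2500
UCL = X̄̄ + A₃·s̄ = 1849.4000 + 1.032 × 16.2500 = 1866.1700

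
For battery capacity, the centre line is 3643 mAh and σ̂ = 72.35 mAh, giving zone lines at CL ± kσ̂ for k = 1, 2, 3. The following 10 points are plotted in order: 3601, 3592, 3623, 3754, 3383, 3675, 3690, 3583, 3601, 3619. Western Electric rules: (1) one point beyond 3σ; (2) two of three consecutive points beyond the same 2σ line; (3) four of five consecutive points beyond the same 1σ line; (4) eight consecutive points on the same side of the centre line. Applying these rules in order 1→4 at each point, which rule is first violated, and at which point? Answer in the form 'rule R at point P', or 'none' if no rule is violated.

Zone of each point (C = within 1σ̂, B = 1σ̂–2σ̂, A = 2σ̂–3σ̂, * = beyond 3σ̂; sign = side of CL): 1:-C, 2:-C, 3:-C, 4:+B, 5:-*, 6:+C, 7:+C, 8:-C, 9:-C, 10:-C
Rule 1 (one point beyond the 3σ limits) is satisfied at point 5.

rule 1 at point 5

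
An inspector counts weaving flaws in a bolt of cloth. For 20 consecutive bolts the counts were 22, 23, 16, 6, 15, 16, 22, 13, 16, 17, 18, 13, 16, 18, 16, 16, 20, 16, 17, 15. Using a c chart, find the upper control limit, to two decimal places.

c̄ = (22 + 23 + 16 + 6 + 15 + 16 + 22 + 13 + 16 + 17 + 18 + 13 + 16 + 18 + 16 + 16 + 20 + 16 + 17 + 15) / 20 = 331 / 20 = 16.5500
UCL = c̄ + 3√c̄ = 16.5500 + 3 × √16.5500 = 16.5500 + 3 × 4.0682 = 28.7545

28.75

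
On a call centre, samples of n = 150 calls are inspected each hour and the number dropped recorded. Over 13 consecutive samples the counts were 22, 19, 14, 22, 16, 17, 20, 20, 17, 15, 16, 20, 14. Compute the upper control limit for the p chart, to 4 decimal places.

0.1983

p̄ = Σdᵢ / (k·n) = 232 / (13 × 150) = 0.11897
UCL = p̄ + 3·√(p̄(1−p̄)/n) = 0.11897 + 3 × √(0.11897×0.88103/150) = 0.11897 + 3 × 0.02643 = 0.19828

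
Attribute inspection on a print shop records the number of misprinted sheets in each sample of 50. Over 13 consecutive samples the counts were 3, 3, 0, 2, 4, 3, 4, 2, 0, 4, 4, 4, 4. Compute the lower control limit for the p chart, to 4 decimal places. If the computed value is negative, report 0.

p̄ = Σdᵢ / (k·n) = 37 / (13 × 50) = 0.05692
LCL = p̄ − 3·√(p̄(1−p̄)/n) = 0.05692 − 3 × 0.03277 = -0.04138 → 0 (negative, so LCL = 0)

0.0000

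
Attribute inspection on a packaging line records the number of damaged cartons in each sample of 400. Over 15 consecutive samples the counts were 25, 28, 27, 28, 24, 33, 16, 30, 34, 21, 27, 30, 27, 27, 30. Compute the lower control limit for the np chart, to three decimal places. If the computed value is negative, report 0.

p̄ = Σdᵢ / (k·n) = 407 / (15 × 400) = 0.06783
LCL = np̄ − 3·√(np̄(1−p̄)) = 27.1333 − 3 × 5.0292 = 12.0458

12.046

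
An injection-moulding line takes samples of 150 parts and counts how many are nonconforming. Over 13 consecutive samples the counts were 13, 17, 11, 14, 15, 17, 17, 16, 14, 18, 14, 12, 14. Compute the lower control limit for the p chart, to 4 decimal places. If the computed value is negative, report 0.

0.0255

p̄ = Σdᵢ / (k·n) = 192 / (13 × 150) = 0.09846
LCL = p̄ − 3·√(p̄(1−p̄)/n) = 0.09846 − 3 × 0.02433 = 0.02548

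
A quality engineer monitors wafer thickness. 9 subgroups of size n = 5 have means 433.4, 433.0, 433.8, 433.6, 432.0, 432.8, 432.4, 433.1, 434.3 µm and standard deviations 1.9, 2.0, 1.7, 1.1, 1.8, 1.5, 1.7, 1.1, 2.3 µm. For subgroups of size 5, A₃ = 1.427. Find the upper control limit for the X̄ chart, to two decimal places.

X̄̄ = (433.4 + 433.0 + 433.8 + 433.6 + 432.0 + 432.8 + 432.4 + 433.1 + 434.3) / 9 = 433.1556
s̄ = (1.9 + 2.0 + 1.7 + 1.1 + 1.8 + 1.5 + 1.7 + 1.1 + 2.3) / 9 = 1.6778
UCL = X̄̄ + A₃·s̄ = 433.1556 + 1.427 × 1.6778 = 435.5497

435.55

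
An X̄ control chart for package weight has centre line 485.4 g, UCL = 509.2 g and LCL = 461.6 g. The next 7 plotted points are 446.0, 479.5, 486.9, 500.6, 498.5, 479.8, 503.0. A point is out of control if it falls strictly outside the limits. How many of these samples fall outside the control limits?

1

Compare each point to [461.6, 509.2]: sample 1 = 446.0 < LCL.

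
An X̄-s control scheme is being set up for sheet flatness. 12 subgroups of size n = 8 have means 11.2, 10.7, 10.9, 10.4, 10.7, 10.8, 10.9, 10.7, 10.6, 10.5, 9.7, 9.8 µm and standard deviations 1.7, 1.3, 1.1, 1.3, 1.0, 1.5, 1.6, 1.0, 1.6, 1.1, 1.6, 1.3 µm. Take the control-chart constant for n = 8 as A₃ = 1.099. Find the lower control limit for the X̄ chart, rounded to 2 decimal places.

9.10

X̄̄ = (11.2 + 10.7 + 10.9 + 10.4 + 10.7 + 10.8 + 10.9 + 10.7 + 10.6 + 10.5 + 9.7 + 9.8) / 12 = 10.5750
s̄ = (1.7 + 1.3 + 1.1 + 1.3 + 1.0 + 1.5 + 1.6 + 1.0 + 1.6 + 1.1 + 1.6 + 1.3) / 12 = 1.3417
LCL = X̄̄ − A₃·s̄ = 10.5750 − 1.099 × 1.3417 = 9.1005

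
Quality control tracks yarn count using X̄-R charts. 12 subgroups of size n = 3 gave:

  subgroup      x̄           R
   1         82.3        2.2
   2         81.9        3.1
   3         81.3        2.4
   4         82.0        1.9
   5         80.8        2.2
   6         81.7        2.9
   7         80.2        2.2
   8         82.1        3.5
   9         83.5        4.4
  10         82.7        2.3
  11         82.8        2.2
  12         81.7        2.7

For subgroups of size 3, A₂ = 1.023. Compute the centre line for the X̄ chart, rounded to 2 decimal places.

81.92

X̄̄ = (82.3 + 81.9 + 81.3 + 82.0 + 80.8 + 81.7 + 80.2 + 82.1 + 83.5 + 82.7 + 82.8 + 81.7) / 12 = 983.0000 / 12 = 81.9167
CL = X̄̄ = 81.9167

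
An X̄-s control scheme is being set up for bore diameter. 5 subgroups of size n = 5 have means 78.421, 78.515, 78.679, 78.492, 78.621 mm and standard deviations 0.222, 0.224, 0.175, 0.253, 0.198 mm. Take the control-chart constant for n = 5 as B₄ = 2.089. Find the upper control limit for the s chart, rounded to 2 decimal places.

0.45

s̄ = (0.222 + 0.224 + 0.175 + 0.253 + 0.198) / 5 = 0.2144
UCL_s = B₄·s̄ = 2.089 × 0.2144 = 0.4479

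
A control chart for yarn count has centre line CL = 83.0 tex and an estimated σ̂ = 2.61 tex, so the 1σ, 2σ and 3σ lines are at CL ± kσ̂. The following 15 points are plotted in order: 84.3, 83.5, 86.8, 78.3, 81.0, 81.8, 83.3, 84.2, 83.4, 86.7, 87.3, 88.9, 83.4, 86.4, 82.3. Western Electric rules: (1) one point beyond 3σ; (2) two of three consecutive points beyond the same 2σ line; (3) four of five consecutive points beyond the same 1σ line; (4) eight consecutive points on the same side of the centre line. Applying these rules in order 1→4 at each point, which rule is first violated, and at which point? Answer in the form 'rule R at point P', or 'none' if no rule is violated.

rule 3 at point 14

Zone of each point (C = within 1σ̂, B = 1σ̂–2σ̂, A = 2σ̂–3σ̂, * = beyond 3σ̂; sign = side of CL): 1:+C, 2:+C, 3:+B, 4:-B, 5:-C, 6:-C, 7:+C, 8:+C, 9:+C, 10:+B, 11:+B, 12:+A, 13:+C, 14:+B, 15:-C
Rule 3 (four of five consecutive points beyond the same 1σ limit) is satisfied at point 14.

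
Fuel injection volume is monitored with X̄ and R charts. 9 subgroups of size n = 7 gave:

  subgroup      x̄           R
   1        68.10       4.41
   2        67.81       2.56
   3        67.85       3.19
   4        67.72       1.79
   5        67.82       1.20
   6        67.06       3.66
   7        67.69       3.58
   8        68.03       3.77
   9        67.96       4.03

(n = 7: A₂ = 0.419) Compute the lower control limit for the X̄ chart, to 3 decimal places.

66.470

X̄̄ = (68.10 + 67.81 + 67.85 + 67.72 + 67.82 + 67.06 + 67.69 + 68.03 + 67.96) / 9 = 610.0400 / 9 = 67.7822
R̄ = (4.41 + 2.56 + 3.19 + 1.79 + 1.20 + 3.66 + 3.58 + 3.77 + 4.03) / 9 = 28.1900 / 9 = 3.1322
LCL = X̄̄ − A₂·R̄ = 67.7822 − 0.419 × 3.1322 = 66.4698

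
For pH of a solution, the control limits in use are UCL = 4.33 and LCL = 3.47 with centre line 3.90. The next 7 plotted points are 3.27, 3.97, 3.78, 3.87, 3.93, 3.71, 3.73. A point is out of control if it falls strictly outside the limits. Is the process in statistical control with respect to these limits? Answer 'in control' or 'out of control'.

out of control

Compare each point to [3.47, 4.33]: sample 1 = 3.27 < LCL.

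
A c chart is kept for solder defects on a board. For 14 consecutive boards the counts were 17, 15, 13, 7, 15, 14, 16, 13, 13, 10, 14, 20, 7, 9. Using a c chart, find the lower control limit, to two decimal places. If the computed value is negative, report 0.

c̄ = (17 + 15 + 13 + 7 + 15 + 14 + 16 + 13 + 13 + 10 + 14 + 20 + 7 + 9) / 14 = 183 / 14 = 13.0714
LCL = c̄ − 3√c̄ = 13.0714 − 3 × 3.6154 = 2.2251

2.23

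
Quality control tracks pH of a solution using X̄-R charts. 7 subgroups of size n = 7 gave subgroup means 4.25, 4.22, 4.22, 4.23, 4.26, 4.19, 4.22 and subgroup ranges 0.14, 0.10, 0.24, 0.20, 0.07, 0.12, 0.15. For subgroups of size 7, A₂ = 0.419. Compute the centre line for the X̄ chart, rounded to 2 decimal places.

4.23

X̄̄ = (4.25 + 4.22 + 4.22 + 4.23 + 4.26 + 4.19 + 4.22) / 7 = 29.5900 / 7 = 4.2271
CL = X̄̄ = 4.2271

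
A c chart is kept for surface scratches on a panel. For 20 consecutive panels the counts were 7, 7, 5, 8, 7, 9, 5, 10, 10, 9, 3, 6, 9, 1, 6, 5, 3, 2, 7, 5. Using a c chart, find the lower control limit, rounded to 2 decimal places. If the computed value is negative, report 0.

0.00

c̄ = (7 + 7 + 5 + 8 + 7 + 9 + 5 + 10 + 10 + 9 + 3 + 6 + 9 + 1 + 6 + 5 + 3 + 2 + 7 + 5) / 20 = 124 / 20 = 6.2000
LCL = c̄ − 3√c̄ = 6.2000 − 3 × 2.4900 = -1.2699 → 0 (cannot be negative)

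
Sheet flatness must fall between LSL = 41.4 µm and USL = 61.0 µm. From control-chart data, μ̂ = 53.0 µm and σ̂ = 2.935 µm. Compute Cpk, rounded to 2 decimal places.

0.91

Cpu = (USL − μ̂) / (3σ̂) = (61.0 − 53.0) / (3 × 2.935) = 0.9086; Cpl = (μ̂ − LSL) / (3σ̂) = (53.0 − 41.4) / (3 × 2.935) = 1.3174; Cpk = min(Cpu, Cpl) = 0.9086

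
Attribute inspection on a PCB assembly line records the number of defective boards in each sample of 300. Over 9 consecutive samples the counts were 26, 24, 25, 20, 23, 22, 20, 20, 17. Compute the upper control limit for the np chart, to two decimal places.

35.40

p̄ = Σdᵢ / (k·n) = 197 / (9 × 300) = 0.07296
UCL = np̄ + 3·√(np̄(1−p̄)) = 21.8889 + 3 × √(21.8889×0.92704) = 21.8889 + 3 × 4.5046 = 35.4028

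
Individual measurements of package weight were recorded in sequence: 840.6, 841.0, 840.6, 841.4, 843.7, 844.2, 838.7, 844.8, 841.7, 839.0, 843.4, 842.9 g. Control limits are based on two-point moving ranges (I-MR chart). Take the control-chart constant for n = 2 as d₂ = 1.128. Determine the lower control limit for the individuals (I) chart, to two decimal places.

X̄ = (840.6 + 841.0 + 840.6 + 841.4 + 843.7 + 844.2 + 838.7 + 844.8 + 841.7 + 839.0 + 843.4 + 842.9) / 12 = 841.8333
Moving ranges: 0.4, 0.4, 0.8, 2.3, 0.5, 5.5, 6.1, 3.1, 2.7, 4.4, 0.5; M̄R̄ = 26.7000 / 11 = 2.4273
LCL = X̄ − 3·M̄R̄/d₂ = 841.8333 − 3 × 2.4273 / 1.128 = 835.3778

835.38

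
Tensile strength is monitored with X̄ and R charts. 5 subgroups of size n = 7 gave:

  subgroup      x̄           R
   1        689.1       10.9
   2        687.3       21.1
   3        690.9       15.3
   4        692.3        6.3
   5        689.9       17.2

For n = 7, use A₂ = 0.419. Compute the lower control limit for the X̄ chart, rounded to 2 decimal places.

683.97

X̄̄ = (689.1 + 687.3 + 690.9 + 692.3 + 689.9) / 5 = 3449.5000 / 5 = 689.9000
R̄ = (10.9 + 21.1 + 15.3 + 6.3 + 17.2) / 5 = 70.8000 / 5 = 14.1600
LCL = X̄̄ − A₂·R̄ = 689.9000 − 0.419 × 14.1600 = 683.9670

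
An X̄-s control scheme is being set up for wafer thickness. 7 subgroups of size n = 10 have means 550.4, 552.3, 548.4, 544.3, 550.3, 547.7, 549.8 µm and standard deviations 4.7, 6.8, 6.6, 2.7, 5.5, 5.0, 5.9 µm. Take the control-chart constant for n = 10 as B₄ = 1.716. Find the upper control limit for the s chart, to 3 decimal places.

9.119

s̄ = (4.7 + 6.8 + 6.6 + 2.7 + 5.5 + 5.0 + 5.9) / 7 = 5.3143
UCL_s = B₄·s̄ = 1.716 × 5.3143 = 9.1193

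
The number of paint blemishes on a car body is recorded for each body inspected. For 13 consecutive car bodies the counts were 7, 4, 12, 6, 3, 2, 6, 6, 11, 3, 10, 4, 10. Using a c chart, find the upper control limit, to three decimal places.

c̄ = (7 + 4 + 12 + 6 + 3 + 2 + 6 + 6 + 11 + 3 + 10 + 4 + 10) / 13 = 84 / 13 = 6.4615
UCL = c̄ + 3√c̄ = 6.4615 + 3 × √6.4615 = 6.4615 + 3 × 2.5420 = 14.0874

14.087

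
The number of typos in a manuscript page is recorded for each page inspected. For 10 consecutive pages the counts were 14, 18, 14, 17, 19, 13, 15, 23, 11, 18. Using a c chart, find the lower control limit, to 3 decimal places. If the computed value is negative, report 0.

c̄ = (14 + 18 + 14 + 17 + 19 + 13 + 15 + 23 + 11 + 18) / 10 = 162 / 10 = 16.2000
LCL = c̄ − 3√c̄ = 16.2000 − 3 × 4.0249 = 4.1252

4.125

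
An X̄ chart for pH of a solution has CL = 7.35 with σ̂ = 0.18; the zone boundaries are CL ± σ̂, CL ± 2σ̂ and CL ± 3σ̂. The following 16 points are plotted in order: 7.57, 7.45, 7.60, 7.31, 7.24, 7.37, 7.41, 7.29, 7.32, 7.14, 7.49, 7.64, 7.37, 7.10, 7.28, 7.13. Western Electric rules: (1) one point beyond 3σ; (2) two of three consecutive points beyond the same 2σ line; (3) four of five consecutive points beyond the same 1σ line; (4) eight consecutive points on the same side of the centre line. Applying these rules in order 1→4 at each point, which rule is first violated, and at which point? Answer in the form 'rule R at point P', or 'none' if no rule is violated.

Zone of each point (C = within 1σ̂, B = 1σ̂–2σ̂, A = 2σ̂–3σ̂, * = beyond 3σ̂; sign = side of CL): 1:+B, 2:+C, 3:+B, 4:-C, 5:-C, 6:+C, 7:+C, 8:-C, 9:-C, 10:-B, 11:+C, 12:+B, 13:+C, 14:-B, 15:-C, 16:-B
No rule fires across all 16 points.

none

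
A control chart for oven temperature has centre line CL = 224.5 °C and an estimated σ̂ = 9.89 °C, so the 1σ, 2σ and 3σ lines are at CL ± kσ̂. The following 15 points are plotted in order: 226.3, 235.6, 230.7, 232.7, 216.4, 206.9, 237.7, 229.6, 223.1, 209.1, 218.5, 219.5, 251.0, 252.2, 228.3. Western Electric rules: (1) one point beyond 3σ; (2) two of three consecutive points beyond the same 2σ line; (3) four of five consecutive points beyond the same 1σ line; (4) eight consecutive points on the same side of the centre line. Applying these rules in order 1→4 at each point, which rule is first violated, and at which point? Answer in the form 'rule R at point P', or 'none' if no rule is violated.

Zone of each point (C = within 1σ̂, B = 1σ̂–2σ̂, A = 2σ̂–3σ̂, * = beyond 3σ̂; sign = side of CL): 1:+C, 2:+B, 3:+C, 4:+C, 5:-C, 6:-B, 7:+B, 8:+C, 9:-C, 10:-B, 11:-C, 12:-C, 13:+A, 14:+A, 15:+C
Rule 2 (two of three consecutive points beyond the same 2σ limit) is satisfied at point 14.

rule 2 at point 14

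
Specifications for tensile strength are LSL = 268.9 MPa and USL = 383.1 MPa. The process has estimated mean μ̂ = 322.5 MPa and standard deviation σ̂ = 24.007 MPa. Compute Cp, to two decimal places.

0.79

Cp = (USL − LSL) / (6σ̂) = (383.1 − 268.9) / (6 × 24.007) = 114.2000 / 144.0420 = 0.7928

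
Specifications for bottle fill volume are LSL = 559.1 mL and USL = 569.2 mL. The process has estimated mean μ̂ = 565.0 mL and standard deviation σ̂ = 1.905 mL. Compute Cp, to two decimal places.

0.88

Cp = (USL − LSL) / (6σ̂) = (569.2 − 559.1) / (6 × 1.905) = 10.1000 / 11.4300 = 0.8836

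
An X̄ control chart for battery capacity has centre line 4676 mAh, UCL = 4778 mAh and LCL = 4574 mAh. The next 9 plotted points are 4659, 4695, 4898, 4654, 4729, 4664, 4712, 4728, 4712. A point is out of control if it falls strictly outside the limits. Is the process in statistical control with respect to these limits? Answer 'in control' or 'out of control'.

out of control

Compare each point to [4574, 4778]: sample 3 = 4898 > UCL.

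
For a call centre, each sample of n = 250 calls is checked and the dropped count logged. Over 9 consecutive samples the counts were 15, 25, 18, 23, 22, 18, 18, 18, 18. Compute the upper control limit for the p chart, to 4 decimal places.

0.1286

p̄ = Σdᵢ / (k·n) = 175 / (9 × 250) = 0.07778
UCL = p̄ + 3·√(p̄(1−p̄)/n) = 0.07778 + 3 × √(0.07778×0.92222/250) = 0.07778 + 3 × 0.01694 = 0.12859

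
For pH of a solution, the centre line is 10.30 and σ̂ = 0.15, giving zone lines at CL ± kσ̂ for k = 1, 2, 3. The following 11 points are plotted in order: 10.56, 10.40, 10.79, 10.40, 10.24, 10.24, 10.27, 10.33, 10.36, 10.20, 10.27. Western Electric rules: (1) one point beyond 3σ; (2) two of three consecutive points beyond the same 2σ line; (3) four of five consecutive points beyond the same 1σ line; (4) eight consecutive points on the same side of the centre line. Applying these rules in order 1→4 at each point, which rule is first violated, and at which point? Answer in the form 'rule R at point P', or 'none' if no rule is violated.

rule 1 at point 3

Zone of each point (C = within 1σ̂, B = 1σ̂–2σ̂, A = 2σ̂–3σ̂, * = beyond 3σ̂; sign = side of CL): 1:+B, 2:+C, 3:+*, 4:+C, 5:-C, 6:-C, 7:-C, 8:+C, 9:+C, 10:-C, 11:-C
Rule 1 (one point beyond the 3σ limits) is satisfied at point 3.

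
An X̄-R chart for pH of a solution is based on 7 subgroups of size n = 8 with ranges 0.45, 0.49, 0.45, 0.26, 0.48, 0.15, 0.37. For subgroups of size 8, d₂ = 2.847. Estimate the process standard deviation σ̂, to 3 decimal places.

R̄ = (0.45 + 0.49 + 0.45 + 0.26 + 0.48 + 0.15 + 0.37) / 7 = 0.3786
σ̂ = R̄ / d₂ = 0.3786 / 2.847 = 0.1330

0.133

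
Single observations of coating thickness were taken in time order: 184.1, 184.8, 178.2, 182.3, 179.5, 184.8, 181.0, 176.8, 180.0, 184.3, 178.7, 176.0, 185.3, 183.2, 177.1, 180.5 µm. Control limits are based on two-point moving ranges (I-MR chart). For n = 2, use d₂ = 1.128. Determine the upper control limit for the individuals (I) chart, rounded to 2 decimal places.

X̄ = (184.1 + 184.8 + 178.2 + 182.3 + 179.5 + 184.8 + 181.0 + 176.8 + 180.0 + 184.3 + 178.7 + 176.0 + 185.3 + 183.2 + 177.1 + 180.5) / 16 = 181.0375
Moving ranges: 0.7, 6.6, 4.1, 2.8, 5.3, 3.8, 4.2, 3.2, 4.3, 5.6, 2.7, 9.3, 2.1, 6.1, 3.4; M̄R̄ = 64.2000 / 15 = 4.2800
UCL = X̄ + 3·M̄R̄/d₂ = 181.0375 + 3 × 4.2800 / 1.128 = 192.4205

192.42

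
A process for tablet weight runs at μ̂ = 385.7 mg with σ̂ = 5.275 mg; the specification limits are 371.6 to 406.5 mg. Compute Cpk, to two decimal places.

0.89

Cpu = (USL − μ̂) / (3σ̂) = (406.5 − 385.7) / (3 × 5.275) = 1.3144; Cpl = (μ̂ − LSL) / (3σ̂) = (385.7 − 371.6) / (3 × 5.275) = 0.8910; Cpk = min(Cpu, Cpl) = 0.8910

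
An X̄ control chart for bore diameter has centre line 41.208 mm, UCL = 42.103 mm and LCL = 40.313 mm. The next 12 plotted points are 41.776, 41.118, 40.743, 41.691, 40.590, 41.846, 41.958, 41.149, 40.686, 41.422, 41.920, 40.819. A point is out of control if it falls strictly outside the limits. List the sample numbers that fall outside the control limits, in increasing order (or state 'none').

All 12 points lie within [40.313, 42.103].

none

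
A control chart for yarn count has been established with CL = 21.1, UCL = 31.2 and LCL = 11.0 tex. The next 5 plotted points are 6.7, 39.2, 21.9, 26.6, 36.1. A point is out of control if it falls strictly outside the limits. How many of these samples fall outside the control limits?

3

Compare each point to [11.0, 31.2]: sample 1 = 6.7 < LCL; sample 2 = 39.2 > UCL; sample 5 = 36.1 > UCL.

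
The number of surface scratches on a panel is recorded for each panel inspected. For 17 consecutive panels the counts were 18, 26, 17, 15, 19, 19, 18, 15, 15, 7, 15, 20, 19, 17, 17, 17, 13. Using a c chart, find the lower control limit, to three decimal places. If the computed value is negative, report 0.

4.556

c̄ = (18 + 26 + 17 + 15 + 19 + 19 + 18 + 15 + 15 + 7 + 15 + 20 + 19 + 17 + 17 + 17 + 13) / 17 = 287 / 17 = 16.8824
LCL = c̄ − 3√c̄ = 16.8824 − 3 × 4.1088 = 4.5559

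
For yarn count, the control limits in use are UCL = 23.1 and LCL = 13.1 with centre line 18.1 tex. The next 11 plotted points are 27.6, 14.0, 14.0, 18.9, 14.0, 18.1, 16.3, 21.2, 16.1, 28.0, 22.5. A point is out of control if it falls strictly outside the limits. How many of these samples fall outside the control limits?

2

Compare each point to [13.1, 23.1]: sample 1 = 27.6 > UCL; sample 10 = 28.0 > UCL.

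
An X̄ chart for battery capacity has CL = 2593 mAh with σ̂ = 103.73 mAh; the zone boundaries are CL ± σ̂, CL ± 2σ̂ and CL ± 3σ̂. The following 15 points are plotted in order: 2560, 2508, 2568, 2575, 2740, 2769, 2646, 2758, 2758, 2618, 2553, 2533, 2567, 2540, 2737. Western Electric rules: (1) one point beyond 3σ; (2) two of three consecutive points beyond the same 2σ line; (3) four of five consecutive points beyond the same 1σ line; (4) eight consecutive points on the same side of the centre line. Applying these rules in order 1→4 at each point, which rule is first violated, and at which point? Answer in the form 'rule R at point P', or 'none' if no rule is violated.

Zone of each point (C = within 1σ̂, B = 1σ̂–2σ̂, A = 2σ̂–3σ̂, * = beyond 3σ̂; sign = side of CL): 1:-C, 2:-C, 3:-C, 4:-C, 5:+B, 6:+B, 7:+C, 8:+B, 9:+B, 10:+C, 11:-C, 12:-C, 13:-C, 14:-C, 15:+B
Rule 3 (four of five consecutive points beyond the same 1σ limit) is satisfied at point 9.

rule 3 at point 9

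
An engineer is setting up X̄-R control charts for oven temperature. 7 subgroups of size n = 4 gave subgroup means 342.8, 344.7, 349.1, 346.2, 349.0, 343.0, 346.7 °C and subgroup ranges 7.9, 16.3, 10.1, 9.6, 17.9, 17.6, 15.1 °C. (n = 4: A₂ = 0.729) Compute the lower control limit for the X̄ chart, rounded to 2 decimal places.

X̄̄ = (342.8 + 344.7 + 349.1 + 346.2 + 349.0 + 343.0 + 346.7) / 7 = 2421.5000 / 7 = 345.9286
R̄ = (7.9 + 16.3 + 10.1 + 9.6 + 17.9 + 17.6 + 15.1) / 7 = 94.5000 / 7 = 13.5000
LCL = X̄̄ − A₂·R̄ = 345.9286 − 0.729 × 13.5000 = 336.0871

336.09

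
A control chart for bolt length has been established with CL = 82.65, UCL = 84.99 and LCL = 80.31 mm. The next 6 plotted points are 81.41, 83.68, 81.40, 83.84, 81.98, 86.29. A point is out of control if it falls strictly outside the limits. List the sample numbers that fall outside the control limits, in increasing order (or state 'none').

Compare each point to [80.31, 84.99]: sample 6 = 86.29 > UCL.

6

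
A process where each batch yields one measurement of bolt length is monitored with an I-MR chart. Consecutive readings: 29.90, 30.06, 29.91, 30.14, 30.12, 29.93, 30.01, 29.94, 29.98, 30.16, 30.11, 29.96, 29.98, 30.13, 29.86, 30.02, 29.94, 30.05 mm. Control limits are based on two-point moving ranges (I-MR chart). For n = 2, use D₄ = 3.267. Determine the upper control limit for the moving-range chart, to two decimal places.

0.41

Moving ranges: 0.16, 0.15, 0.23, 0.02, 0.19, 0.08, 0.07, 0.04, 0.18, 0.05, 0.15, 0.02, 0.15, 0.27, 0.16, 0.08, 0.11; M̄R̄ = 2.1100 / 17 = 0.1241
UCL_MR = D₄·M̄R̄ = 3.267 × 0.1241 = 0.4055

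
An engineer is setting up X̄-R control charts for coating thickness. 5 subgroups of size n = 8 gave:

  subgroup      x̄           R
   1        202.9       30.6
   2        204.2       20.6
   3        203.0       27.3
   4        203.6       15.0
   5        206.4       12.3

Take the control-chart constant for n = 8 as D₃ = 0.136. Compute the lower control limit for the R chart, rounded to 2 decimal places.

R̄ = (30.6 + 20.6 + 27.3 + 15.0 + 12.3) / 5 = 105.8000 / 5 = 21.1600
LCL_R = D₃·R̄ = 0.136 × 21.1600 = 2.8778

2.88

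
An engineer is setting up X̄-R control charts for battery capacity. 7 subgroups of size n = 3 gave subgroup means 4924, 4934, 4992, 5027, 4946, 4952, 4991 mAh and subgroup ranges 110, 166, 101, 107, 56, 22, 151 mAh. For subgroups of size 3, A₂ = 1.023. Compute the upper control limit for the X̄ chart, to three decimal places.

5070.771

X̄̄ = (4924 + 4934 + 4992 + 5027 + 4946 + 4952 + 4991) / 7 = 34766.0000 / 7 = 4966.5714
R̄ = (110 + 166 + 101 + 107 + 56 + 22 + 151) / 7 = 713.0000 / 7 = 101.8571
UCL = X̄̄ + A₂·R̄ = 4966.5714 + 1.023 × 101.8571 = 5070.7713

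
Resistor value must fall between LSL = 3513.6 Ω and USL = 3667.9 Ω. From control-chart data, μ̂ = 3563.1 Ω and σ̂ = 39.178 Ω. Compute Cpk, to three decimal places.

0.421

Cpu = (USL − μ̂) / (3σ̂) = (3667.9 − 3563.1) / (3 × 39.178) = 0.8917; Cpl = (μ̂ − LSL) / (3σ̂) = (3563.1 − 3513.6) / (3 × 39.178) = 0.4212; Cpk = min(Cpu, Cpl) = 0.4212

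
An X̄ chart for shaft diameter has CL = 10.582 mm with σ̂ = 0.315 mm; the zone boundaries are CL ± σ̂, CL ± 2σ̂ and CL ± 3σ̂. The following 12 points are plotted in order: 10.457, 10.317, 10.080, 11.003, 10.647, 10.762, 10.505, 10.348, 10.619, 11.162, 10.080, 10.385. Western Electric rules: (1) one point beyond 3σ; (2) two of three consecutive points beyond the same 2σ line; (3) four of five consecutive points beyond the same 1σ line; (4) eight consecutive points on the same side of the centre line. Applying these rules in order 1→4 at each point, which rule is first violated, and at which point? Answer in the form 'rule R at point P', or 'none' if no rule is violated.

none

Zone of each point (C = within 1σ̂, B = 1σ̂–2σ̂, A = 2σ̂–3σ̂, * = beyond 3σ̂; sign = side of CL): 1:-C, 2:-C, 3:-B, 4:+B, 5:+C, 6:+C, 7:-C, 8:-C, 9:+C, 10:+B, 11:-B, 12:-C
No rule fires across all 12 points.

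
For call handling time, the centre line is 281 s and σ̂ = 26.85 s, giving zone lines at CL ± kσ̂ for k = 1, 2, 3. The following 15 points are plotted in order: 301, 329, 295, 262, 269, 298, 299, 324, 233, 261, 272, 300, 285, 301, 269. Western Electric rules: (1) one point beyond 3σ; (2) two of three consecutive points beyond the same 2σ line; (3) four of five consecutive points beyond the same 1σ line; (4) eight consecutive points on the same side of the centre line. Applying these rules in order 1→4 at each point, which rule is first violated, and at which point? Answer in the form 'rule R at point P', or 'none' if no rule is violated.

Zone of each point (C = within 1σ̂, B = 1σ̂–2σ̂, A = 2σ̂–3σ̂, * = beyond 3σ̂; sign = side of CL): 1:+C, 2:+B, 3:+C, 4:-C, 5:-C, 6:+C, 7:+C, 8:+B, 9:-B, 10:-C, 11:-C, 12:+C, 13:+C, 14:+C, 15:-C
No rule fires across all 15 points.

none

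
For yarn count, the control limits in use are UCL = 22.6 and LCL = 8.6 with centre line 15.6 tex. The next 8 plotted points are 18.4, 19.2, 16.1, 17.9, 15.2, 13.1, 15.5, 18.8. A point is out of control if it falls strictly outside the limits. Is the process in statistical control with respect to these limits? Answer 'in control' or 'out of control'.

in control

All 8 points lie within [8.6, 22.6].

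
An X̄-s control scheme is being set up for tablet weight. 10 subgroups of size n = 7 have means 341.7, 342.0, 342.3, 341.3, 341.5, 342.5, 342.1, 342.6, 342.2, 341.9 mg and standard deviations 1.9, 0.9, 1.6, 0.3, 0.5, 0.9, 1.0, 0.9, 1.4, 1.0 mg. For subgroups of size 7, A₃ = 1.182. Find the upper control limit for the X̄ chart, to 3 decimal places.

X̄̄ = (341.7 + 342.0 + 342.3 + 341.3 + 341.5 + 342.5 + 342.1 + 342.6 + 342.2 + 341.9) / 10 = 342.0100
s̄ = (1.9 + 0.9 + 1.6 + 0.3 + 0.5 + 0.9 + 1.0 + 0.9 + 1.4 + 1.0) / 10 = 1.0400
UCL = X̄̄ + A₃·s̄ = 342.0100 + 1.182 × 1.0400 = 343.2393

343.239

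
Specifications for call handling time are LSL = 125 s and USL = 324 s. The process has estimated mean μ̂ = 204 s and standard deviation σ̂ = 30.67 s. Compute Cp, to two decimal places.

Cp = (USL − LSL) / (6σ̂) = (324 − 125) / (6 × 30.67) = 199.0000 / 184.0200 = 1.0814

1.08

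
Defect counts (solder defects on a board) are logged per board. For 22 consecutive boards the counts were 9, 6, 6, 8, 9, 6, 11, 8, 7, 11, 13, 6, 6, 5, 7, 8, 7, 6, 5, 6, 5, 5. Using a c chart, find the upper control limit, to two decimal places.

15.36

c̄ = (9 + 6 + 6 + 8 + 9 + 6 + 11 + 8 + 7 + 11 + 13 + 6 + 6 + 5 + 7 + 8 + 7 + 6 + 5 + 6 + 5 + 5) / 22 = 160 / 22 = 7.2727
UCL = c̄ + 3√c̄ = 7.2727 + 3 × √7.2727 = 7.2727 + 3 × 2.6968 = 15.3631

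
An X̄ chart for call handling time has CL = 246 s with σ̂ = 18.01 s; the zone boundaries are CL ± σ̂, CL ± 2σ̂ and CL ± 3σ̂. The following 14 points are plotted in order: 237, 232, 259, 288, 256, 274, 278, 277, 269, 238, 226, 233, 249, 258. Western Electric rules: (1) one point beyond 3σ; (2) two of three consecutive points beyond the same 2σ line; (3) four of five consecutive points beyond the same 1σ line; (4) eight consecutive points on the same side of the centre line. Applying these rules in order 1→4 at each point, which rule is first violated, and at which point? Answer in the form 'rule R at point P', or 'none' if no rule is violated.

Zone of each point (C = within 1σ̂, B = 1σ̂–2σ̂, A = 2σ̂–3σ̂, * = beyond 3σ̂; sign = side of CL): 1:-C, 2:-C, 3:+C, 4:+A, 5:+C, 6:+B, 7:+B, 8:+B, 9:+B, 10:-C, 11:-B, 12:-C, 13:+C, 14:+C
Rule 3 (four of five consecutive points beyond the same 1σ limit) is satisfied at point 8.

rule 3 at point 8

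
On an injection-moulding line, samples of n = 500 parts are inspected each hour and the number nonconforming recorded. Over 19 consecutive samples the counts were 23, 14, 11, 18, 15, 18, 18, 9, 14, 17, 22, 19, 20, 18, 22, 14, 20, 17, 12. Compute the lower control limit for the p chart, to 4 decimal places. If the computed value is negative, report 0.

0.0095

p̄ = Σdᵢ / (k·n) = 321 / (19 × 500) = 0.03379
LCL = p̄ − 3·√(p̄(1−p̄)/n) = 0.03379 − 3 × 0.00808 = 0.00955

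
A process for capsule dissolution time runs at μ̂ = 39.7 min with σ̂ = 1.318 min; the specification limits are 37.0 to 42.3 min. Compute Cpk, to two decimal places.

0.66

Cpu = (USL − μ̂) / (3σ̂) = (42.3 − 39.7) / (3 × 1.318) = 0.6576; Cpl = (μ̂ − LSL) / (3σ̂) = (39.7 − 37.0) / (3 × 1.318) = 0.6829; Cpk = min(Cpu, Cpl) = 0.6576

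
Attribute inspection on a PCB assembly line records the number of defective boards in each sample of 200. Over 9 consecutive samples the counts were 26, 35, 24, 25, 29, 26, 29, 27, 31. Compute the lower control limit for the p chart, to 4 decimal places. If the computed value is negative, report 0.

0.0664

p̄ = Σdᵢ / (k·n) = 252 / (9 × 200) = 0.14000
LCL = p̄ − 3·√(p̄(1−p̄)/n) = 0.14000 − 3 × 0.02454 = 0.06639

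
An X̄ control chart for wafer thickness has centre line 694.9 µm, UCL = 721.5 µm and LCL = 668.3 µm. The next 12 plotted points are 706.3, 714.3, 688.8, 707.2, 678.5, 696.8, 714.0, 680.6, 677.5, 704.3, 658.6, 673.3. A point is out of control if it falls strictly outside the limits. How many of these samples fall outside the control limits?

1

Compare each point to [668.3, 721.5]: sample 11 = 658.6 < LCL.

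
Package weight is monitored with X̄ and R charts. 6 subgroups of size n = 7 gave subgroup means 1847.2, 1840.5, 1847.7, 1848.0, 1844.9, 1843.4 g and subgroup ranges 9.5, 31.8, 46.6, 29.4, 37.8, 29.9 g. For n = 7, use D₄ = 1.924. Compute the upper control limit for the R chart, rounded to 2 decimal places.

R̄ = (9.5 + 31.8 + 46.6 + 29.4 + 37.8 + 29.9) / 6 = 185.0000 / 6 = 30.8333
UCL_R = D₄·R̄ = 1.924 × 30.8333 = 59.3233

59.32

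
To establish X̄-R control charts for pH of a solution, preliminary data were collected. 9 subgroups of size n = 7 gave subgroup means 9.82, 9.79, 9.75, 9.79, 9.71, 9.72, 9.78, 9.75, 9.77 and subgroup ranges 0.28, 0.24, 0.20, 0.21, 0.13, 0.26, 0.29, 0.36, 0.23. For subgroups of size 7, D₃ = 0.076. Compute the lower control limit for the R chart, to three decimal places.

R̄ = (0.28 + 0.24 + 0.20 + 0.21 + 0.13 + 0.26 + 0.29 + 0.36 + 0.23) / 9 = 2.2000 / 9 = 0.2444
LCL_R = D₃·R̄ = 0.076 × 0.2444 = 0.0186

0.019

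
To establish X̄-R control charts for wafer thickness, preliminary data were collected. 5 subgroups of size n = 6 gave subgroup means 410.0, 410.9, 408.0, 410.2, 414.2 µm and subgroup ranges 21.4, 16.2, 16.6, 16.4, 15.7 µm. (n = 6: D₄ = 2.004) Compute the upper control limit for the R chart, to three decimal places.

R̄ = (21.4 + 16.2 + 16.6 + 16.4 + 15.7) / 5 = 86.3000 / 5 = 17.2600
UCL_R = D₄·R̄ = 2.004 × 17.2600 = 34.5890

34.589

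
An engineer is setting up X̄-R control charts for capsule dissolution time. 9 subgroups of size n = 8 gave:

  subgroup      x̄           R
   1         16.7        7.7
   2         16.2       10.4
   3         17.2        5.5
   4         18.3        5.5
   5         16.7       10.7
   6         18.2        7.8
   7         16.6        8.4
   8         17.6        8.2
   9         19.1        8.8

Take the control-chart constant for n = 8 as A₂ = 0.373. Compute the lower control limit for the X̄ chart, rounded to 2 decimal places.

X̄̄ = (16.7 + 16.2 + 17.2 + 18.3 + 16.7 + 18.2 + 16.6 + 17.6 + 19.1) / 9 = 156.6000 / 9 = 17.4000
R̄ = (7.7 + 10.4 + 5.5 + 5.5 + 10.7 + 7.8 + 8.4 + 8.2 + 8.8) / 9 = 73.0000 / 9 = 8.1111
LCL = X̄̄ − A₂·R̄ = 17.4000 − 0.373 × 8.1111 = 14.3746

14.37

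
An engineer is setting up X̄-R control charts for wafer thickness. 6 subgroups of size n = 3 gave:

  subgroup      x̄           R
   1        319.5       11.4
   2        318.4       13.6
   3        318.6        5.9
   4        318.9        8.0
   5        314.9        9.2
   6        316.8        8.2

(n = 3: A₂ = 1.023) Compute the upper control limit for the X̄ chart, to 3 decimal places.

327.449

X̄̄ = (319.5 + 318.4 + 318.6 + 318.9 + 314.9 + 316.8) / 6 = 1907.1000 / 6 = 317.8500
R̄ = (11.4 + 13.6 + 5.9 + 8.0 + 9.2 + 8.2) / 6 = 56.3000 / 6 = 9.3833
UCL = X̄̄ + A₂·R̄ = 317.8500 + 1.023 × 9.3833 = 327.4491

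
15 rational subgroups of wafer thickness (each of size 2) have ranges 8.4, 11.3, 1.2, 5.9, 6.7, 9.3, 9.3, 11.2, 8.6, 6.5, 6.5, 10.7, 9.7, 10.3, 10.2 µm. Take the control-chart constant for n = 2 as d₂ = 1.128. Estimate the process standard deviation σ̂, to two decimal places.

7.43

R̄ = (8.4 + 11.3 + 1.2 + 5.9 + 6.7 + 9.3 + 9.3 + 11.2 + 8.6 + 6.5 + 6.5 + 10.7 + 9.7 + 10.3 + 10.2) / 15 = 8.3867
σ̂ = R̄ / d₂ = 8.3867 / 1.128 = 7.4350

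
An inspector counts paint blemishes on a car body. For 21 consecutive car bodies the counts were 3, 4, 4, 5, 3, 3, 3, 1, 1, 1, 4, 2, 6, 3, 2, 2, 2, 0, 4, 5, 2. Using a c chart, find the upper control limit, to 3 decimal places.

c̄ = (3 + 4 + 4 + 5 + 3 + 3 + 3 + 1 + 1 + 1 + 4 + 2 + 6 + 3 + 2 + 2 + 2 + 0 + 4 + 5 + 2) / 21 = 60 / 21 = 2.8571
UCL = c̄ + 3√c̄ = 2.8571 + 3 × √2.8571 = 2.8571 + 3 × 1.6903 = 7.9281

7.928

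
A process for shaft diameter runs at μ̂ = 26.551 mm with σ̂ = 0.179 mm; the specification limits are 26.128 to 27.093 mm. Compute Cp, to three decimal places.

0.899

Cp = (USL − LSL) / (6σ̂) = (27.093 − 26.128) / (6 × 0.179) = 0.9650 / 1.0740 = 0.8985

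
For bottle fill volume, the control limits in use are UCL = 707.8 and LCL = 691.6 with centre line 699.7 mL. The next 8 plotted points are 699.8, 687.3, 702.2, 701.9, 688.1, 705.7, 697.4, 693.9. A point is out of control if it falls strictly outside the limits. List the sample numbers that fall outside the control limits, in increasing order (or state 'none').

2, 5

Compare each point to [691.6, 707.8]: sample 2 = 687.3 < LCL; sample 5 = 688.1 < LCL.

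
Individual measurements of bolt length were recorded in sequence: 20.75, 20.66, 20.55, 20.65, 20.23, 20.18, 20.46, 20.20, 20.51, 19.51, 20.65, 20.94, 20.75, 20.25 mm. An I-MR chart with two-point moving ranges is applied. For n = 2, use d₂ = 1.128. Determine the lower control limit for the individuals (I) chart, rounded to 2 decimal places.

X̄ = (20.75 + 20.66 + 20.55 + 20.65 + 20.23 + 20.18 + 20.46 + 20.20 + 20.51 + 19.51 + 20.65 + 20.94 + 20.75 + 20.25) / 14 = 20.4493
Moving ranges: 0.09, 0.11, 0.10, 0.42, 0.05, 0.28, 0.26, 0.31, 1.00, 1.14, 0.29, 0.19, 0.50; M̄R̄ = 4.7400 / 13 = 0.3646
LCL = X̄ − 3·M̄R̄/d₂ = 20.4493 − 3 × 0.3646 / 1.128 = 19.4796

19.48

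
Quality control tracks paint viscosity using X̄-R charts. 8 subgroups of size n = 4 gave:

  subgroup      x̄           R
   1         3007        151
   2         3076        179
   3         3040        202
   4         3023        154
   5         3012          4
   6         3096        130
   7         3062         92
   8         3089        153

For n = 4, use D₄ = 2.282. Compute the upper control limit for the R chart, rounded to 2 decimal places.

303.79

R̄ = (151 + 179 + 202 + 154 + 4 + 130 + 92 + 153) / 8 = 1065.0000 / 8 = 133.1250
UCL_R = D₄·R̄ = 2.282 × 133.1250 = 303.7912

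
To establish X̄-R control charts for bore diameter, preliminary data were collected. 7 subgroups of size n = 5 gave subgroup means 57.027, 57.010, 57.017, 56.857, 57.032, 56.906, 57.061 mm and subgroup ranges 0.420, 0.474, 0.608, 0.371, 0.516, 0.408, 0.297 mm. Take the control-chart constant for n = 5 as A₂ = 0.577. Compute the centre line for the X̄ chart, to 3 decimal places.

X̄̄ = (57.027 + 57.010 + 57.017 + 56.857 + 57.032 + 56.906 + 57.061) / 7 = 398.9100 / 7 = 56.9871
CL = X̄̄ = 56.9871

56.987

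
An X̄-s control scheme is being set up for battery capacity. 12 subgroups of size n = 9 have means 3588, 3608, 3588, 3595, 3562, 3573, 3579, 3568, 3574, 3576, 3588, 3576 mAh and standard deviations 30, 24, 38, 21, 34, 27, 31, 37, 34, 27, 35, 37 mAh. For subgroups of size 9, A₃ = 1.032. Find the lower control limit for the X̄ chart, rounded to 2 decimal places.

3549.00

X̄̄ = (3588 + 3608 + 3588 + 3595 + 3562 + 3573 + 3579 + 3568 + 3574 + 3576 + 3588 + 3576) / 12 = 3581.2500
s̄ = (30 + 24 + 38 + 21 + 34 + 27 + 31 + 37 + 34 + 27 + 35 + 37) / 12 = 31.2500
LCL = X̄̄ − A₃·s̄ = 3581.2500 − 1.032 × 31.2500 = 3549.0000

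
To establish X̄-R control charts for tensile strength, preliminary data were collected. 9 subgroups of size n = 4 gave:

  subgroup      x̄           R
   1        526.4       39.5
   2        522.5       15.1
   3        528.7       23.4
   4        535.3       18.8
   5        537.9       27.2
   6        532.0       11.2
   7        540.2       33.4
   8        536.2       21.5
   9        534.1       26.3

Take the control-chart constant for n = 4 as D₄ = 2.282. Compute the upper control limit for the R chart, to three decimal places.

54.869

R̄ = (39.5 + 15.1 + 23.4 + 18.8 + 27.2 + 11.2 + 33.4 + 21.5 + 26.3) / 9 = 216.4000 / 9 = 24.0444
UCL_R = D₄·R̄ = 2.282 × 24.0444 = 54.8694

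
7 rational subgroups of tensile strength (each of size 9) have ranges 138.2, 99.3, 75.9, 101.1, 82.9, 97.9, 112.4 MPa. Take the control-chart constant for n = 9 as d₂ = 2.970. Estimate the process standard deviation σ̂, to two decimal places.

R̄ = (138.2 + 99.3 + 75.9 + 101.1 + 82.9 + 97.9 + 112.4) / 7 = 101.1000
σ̂ = R̄ / d₂ = 101.1000 / 2.970 = 34.0404

34.04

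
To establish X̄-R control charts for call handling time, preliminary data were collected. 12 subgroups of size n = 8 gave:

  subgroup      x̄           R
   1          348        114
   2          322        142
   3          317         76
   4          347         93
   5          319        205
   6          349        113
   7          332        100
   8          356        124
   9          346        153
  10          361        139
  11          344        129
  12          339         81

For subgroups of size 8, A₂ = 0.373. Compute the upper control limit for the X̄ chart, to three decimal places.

X̄̄ = (348 + 322 + 317 + 347 + 319 + 349 + 332 + 356 + 346 + 361 + 344 + 339) / 12 = 4080.0000 / 12 = 340.0000
R̄ = (114 + 142 + 76 + 93 + 205 + 113 + 100 + 124 + 153 + 139 + 129 + 81) / 12 = 1469.0000 / 12 = 122.4167
UCL = X̄̄ + A₂·R̄ = 340.0000 + 0.373 × 122.4167 = 385.6614

385.661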